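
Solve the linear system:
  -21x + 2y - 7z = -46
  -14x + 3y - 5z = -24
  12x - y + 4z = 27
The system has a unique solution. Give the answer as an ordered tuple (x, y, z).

(1, 5, 5)

Form the augmented matrix and row-reduce:
  [ -21   2  -7  |  -46 ]
  [ -14   3  -5  |  -24 ]
  [  12  -1   4  |   27 ]
r1 := -1/21·r1
  [   1  -2/21  1/3  |  46/21 ]
  [ -14      3   -5  |    -24 ]
  [  12     -1    4  |     27 ]
r2 := r2 + 14·r1
  [  1  -2/21   1/3  |  46/21 ]
  [  0    5/3  -1/3  |   20/3 ]
  [ 12     -1     4  |     27 ]
r3 := r3 − 12·r1
  [ 1  -2/21   1/3  |  46/21 ]
  [ 0    5/3  -1/3  |   20/3 ]
  [ 0    1/7     0  |    5/7 ]
r2 := 3/5·r2
  [ 1  -2/21   1/3  |  46/21 ]
  [ 0      1  -1/5  |      4 ]
  [ 0    1/7     0  |    5/7 ]
r3 := r3 − 1/7·r2
  [ 1  -2/21   1/3  |  46/21 ]
  [ 0      1  -1/5  |      4 ]
  [ 0      0  1/35  |    1/7 ]
r3 := 35·r3
  [ 1  -2/21   1/3  |  46/21 ]
  [ 0      1  -1/5  |      4 ]
  [ 0      0     1  |      5 ]
r2 := r2 + 1/5·r3
  [ 1  -2/21  1/3  |  46/21 ]
  [ 0      1    0  |      5 ]
  [ 0      0    1  |      5 ]
r1 := r1 − 1/3·r3
  [ 1  -2/21  0  |  11/21 ]
  [ 0      1  0  |      5 ]
  [ 0      0  1  |      5 ]
r1 := r1 + 2/21·r2
  [ 1  0  0  |  1 ]
  [ 0  1  0  |  5 ]
  [ 0  0  1  |  5 ]
Reading off the last column: x = 1, y = 5, z = 5.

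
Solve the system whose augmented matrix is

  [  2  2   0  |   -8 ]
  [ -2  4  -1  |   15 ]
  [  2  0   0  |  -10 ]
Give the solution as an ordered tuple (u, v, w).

R1 ← 1/2·R1
  [  1  1   0  |   -4 ]
  [ -2  4  -1  |   15 ]
  [  2  0   0  |  -10 ]
R2 ← R2 + 2·R1
  [ 1  1   0  |   -4 ]
  [ 0  6  -1  |    7 ]
  [ 2  0   0  |  -10 ]
R3 ← R3 − 2·R1
  [ 1   1   0  |  -4 ]
  [ 0   6  -1  |   7 ]
  [ 0  -2   0  |  -2 ]
R2 ← 1/6·R2
  [ 1   1     0  |   -4 ]
  [ 0   1  -1/6  |  7/6 ]
  [ 0  -2     0  |   -2 ]
R3 ← R3 + 2·R2
  [ 1  1     0  |   -4 ]
  [ 0  1  -1/6  |  7/6 ]
  [ 0  0  -1/3  |  1/3 ]
R3 ← -3·R3
  [ 1  1     0  |   -4 ]
  [ 0  1  -1/6  |  7/6 ]
  [ 0  0     1  |   -1 ]
R2 ← R2 + 1/6·R3
  [ 1  1  0  |  -4 ]
  [ 0  1  0  |   1 ]
  [ 0  0  1  |  -1 ]
R1 ← R1 − R2
  [ 1  0  0  |  -5 ]
  [ 0  1  0  |   1 ]
  [ 0  0  1  |  -1 ]
Reading off the last column: u = -5, v = 1, w = -1.

(-5, 1, -1)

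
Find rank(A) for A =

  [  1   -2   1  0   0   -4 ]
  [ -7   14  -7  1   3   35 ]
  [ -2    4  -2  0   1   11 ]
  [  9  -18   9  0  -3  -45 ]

R2 → R2 + 7·R1
  [  1   -2   1  0   0   -4 ]
  [  0    0   0  1   3    7 ]
  [ -2    4  -2  0   1   11 ]
  [  9  -18   9  0  -3  -45 ]
R3 → R3 + 2·R1
  [ 1   -2  1  0   0   -4 ]
  [ 0    0  0  1   3    7 ]
  [ 0    0  0  0   1    3 ]
  [ 9  -18  9  0  -3  -45 ]
R4 → R4 − 9·R1
  [ 1  -2  1  0   0  -4 ]
  [ 0   0  0  1   3   7 ]
  [ 0   0  0  0   1   3 ]
  [ 0   0  0  0  -3  -9 ]
R4 → R4 + 3·R3
  [ 1  -2  1  0  0  -4 ]
  [ 0   0  0  1  3   7 ]
  [ 0   0  0  0  1   3 ]
  [ 0   0  0  0  0   0 ]
R2 → R2 − 3·R3
  [ 1  -2  1  0  0  -4 ]
  [ 0   0  0  1  0  -2 ]
  [ 0   0  0  0  1   3 ]
  [ 0   0  0  0  0   0 ]
The reduced form has 3 nonzero rows.

rank = 3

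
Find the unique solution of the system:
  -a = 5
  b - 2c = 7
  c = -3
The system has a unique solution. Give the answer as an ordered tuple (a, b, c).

Form the augmented matrix and row-reduce:
  [ -1  0   0  |   5 ]
  [  0  1  -2  |   7 ]
  [  0  0   1  |  -3 ]
r1 -> -1·r1
  [ 1  0   0  |  -5 ]
  [ 0  1  -2  |   7 ]
  [ 0  0   1  |  -3 ]
r2 -> r2 + 2·r3
  [ 1  0  0  |  -5 ]
  [ 0  1  0  |   1 ]
  [ 0  0  1  |  -3 ]
Reading off the last column: a = -5, b = 1, c = -3.

(-5, 1, -3)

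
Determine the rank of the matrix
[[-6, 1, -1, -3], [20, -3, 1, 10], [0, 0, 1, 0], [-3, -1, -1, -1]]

R1 → -1/6·R1
  [  1  -1/6  1/6  1/2 ]
  [ 20    -3    1   10 ]
  [  0     0    1    0 ]
  [ -3    -1   -1   -1 ]
R2 → R2 − 20·R1
  [  1  -1/6   1/6  1/2 ]
  [  0   1/3  -7/3    0 ]
  [  0     0     1    0 ]
  [ -3    -1    -1   -1 ]
R4 → R4 + 3·R1
  [ 1  -1/6   1/6  1/2 ]
  [ 0   1/3  -7/3    0 ]
  [ 0     0     1    0 ]
  [ 0  -3/2  -1/2  1/2 ]
R2 → 3·R2
  [ 1  -1/6   1/6  1/2 ]
  [ 0     1    -7    0 ]
  [ 0     0     1    0 ]
  [ 0  -3/2  -1/2  1/2 ]
R4 → R4 + 3/2·R2
  [ 1  -1/6  1/6  1/2 ]
  [ 0     1   -7    0 ]
  [ 0     0    1    0 ]
  [ 0     0  -11  1/2 ]
R4 → R4 + 11·R3
  [ 1  -1/6  1/6  1/2 ]
  [ 0     1   -7    0 ]
  [ 0     0    1    0 ]
  [ 0     0    0  1/2 ]
R4 → 2·R4
  [ 1  -1/6  1/6  1/2 ]
  [ 0     1   -7    0 ]
  [ 0     0    1    0 ]
  [ 0     0    0    1 ]
R1 → R1 − 1/2·R4
  [ 1  -1/6  1/6  0 ]
  [ 0     1   -7  0 ]
  [ 0     0    1  0 ]
  [ 0     0    0  1 ]
R2 → R2 + 7·R3
  [ 1  -1/6  1/6  0 ]
  [ 0     1    0  0 ]
  [ 0     0    1  0 ]
  [ 0     0    0  1 ]
R1 → R1 − 1/6·R3
  [ 1  -1/6  0  0 ]
  [ 0     1  0  0 ]
  [ 0     0  1  0 ]
  [ 0     0  0  1 ]
R1 → R1 + 1/6·R2
  [ 1  0  0  0 ]
  [ 0  1  0  0 ]
  [ 0  0  1  0 ]
  [ 0  0  0  1 ]
The reduced form has 4 nonzero rows.

rank = 4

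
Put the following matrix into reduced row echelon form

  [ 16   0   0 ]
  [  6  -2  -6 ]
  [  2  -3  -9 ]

[[1, 0, 0], [0, 1, 3], [0, 0, 0]]

Multiply R1 by 1/16.
  [ 1   0   0 ]
  [ 6  -2  -6 ]
  [ 2  -3  -9 ]
Subtract 6 times R1 from R2.
  [ 1   0   0 ]
  [ 0  -2  -6 ]
  [ 2  -3  -9 ]
Subtract 2 times R1 from R3.
  [ 1   0   0 ]
  [ 0  -2  -6 ]
  [ 0  -3  -9 ]
Multiply R2 by -1/2.
  [ 1   0   0 ]
  [ 0   1   3 ]
  [ 0  -3  -9 ]
Add 3 times R2 to R3.
  [ 1  0  0 ]
  [ 0  1  3 ]
  [ 0  0  0 ]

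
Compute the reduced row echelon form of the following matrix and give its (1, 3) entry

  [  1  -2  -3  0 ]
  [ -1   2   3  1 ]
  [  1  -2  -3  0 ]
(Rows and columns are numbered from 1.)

ρ2 -> ρ2 + ρ1
ρ3 -> ρ3 − ρ1

-3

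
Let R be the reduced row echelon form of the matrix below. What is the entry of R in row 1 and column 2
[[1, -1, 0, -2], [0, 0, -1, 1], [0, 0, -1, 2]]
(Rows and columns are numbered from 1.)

-1

Multiply R2 by -1.
Add R2 to R3.
Add R3 to R2.
Add 2 times R3 to R1.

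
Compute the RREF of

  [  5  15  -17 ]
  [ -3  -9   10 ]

[[1, 3, 0], [0, 0, 1]]

r1 -> 1/5·r1
  [  1   3  -17/5 ]
  [ -3  -9     10 ]
r2 -> r2 + 3·r1
  [ 1  3  -17/5 ]
  [ 0  0   -1/5 ]
r2 -> -5·r2
  [ 1  3  -17/5 ]
  [ 0  0      1 ]
r1 -> r1 + 17/5·r2
  [ 1  3  0 ]
  [ 0  0  1 ]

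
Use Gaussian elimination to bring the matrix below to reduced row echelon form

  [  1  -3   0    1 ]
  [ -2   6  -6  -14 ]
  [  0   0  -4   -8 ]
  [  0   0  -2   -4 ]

Add 2 times r1 to r2.
  [ 1  -3   0    1 ]
  [ 0   0  -6  -12 ]
  [ 0   0  -4   -8 ]
  [ 0   0  -2   -4 ]
Multiply r2 by -1/6.
  [ 1  -3   0   1 ]
  [ 0   0   1   2 ]
  [ 0   0  -4  -8 ]
  [ 0   0  -2  -4 ]
Add 4 times r2 to r3.
  [ 1  -3   0   1 ]
  [ 0   0   1   2 ]
  [ 0   0   0   0 ]
  [ 0   0  -2  -4 ]
Add 2 times r2 to r4.
  [ 1  -3  0  1 ]
  [ 0   0  1  2 ]
  [ 0   0  0  0 ]
  [ 0   0  0  0 ]

[[1, -3, 0, 1], [0, 0, 1, 2], [0, 0, 0, 0], [0, 0, 0, 0]]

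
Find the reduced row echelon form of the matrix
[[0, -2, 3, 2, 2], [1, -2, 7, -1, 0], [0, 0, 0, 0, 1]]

Swap R1 and R2.
Multiply R2 by -1/2.
Add R3 to R2.
Add 2 times R2 to R1.

[[1, 0, 4, -3, 0], [0, 1, -3/2, -1, 0], [0, 0, 0, 0, 1]]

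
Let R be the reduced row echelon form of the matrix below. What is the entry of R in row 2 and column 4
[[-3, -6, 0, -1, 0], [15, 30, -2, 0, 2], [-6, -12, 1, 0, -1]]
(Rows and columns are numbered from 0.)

R1 ← -1/3·R1
R2 ← R2 − 15·R1
R3 ← R3 + 6·R1
R2 ← -1/2·R2
R3 ← R3 − R2
R3 ← -2·R3
R2 ← R2 − 5/2·R3
R1 ← R1 − 1/3·R3

0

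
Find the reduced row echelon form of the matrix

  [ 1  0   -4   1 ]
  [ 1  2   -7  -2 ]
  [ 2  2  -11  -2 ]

R2 -> R2 − R1
  [ 1  0   -4   1 ]
  [ 0  2   -3  -3 ]
  [ 2  2  -11  -2 ]
R3 -> R3 − 2·R1
  [ 1  0  -4   1 ]
  [ 0  2  -3  -3 ]
  [ 0  2  -3  -4 ]
R2 -> 1/2·R2
  [ 1  0    -4     1 ]
  [ 0  1  -3/2  -3/2 ]
  [ 0  2    -3    -4 ]
R3 -> R3 − 2·R2
  [ 1  0    -4     1 ]
  [ 0  1  -3/2  -3/2 ]
  [ 0  0     0    -1 ]
R3 -> -1·R3
  [ 1  0    -4     1 ]
  [ 0  1  -3/2  -3/2 ]
  [ 0  0     0     1 ]
R2 -> R2 + 3/2·R3
  [ 1  0    -4  1 ]
  [ 0  1  -3/2  0 ]
  [ 0  0     0  1 ]
R1 -> R1 − R3
  [ 1  0    -4  0 ]
  [ 0  1  -3/2  0 ]
  [ 0  0     0  1 ]

[[1, 0, -4, 0], [0, 1, -3/2, 0], [0, 0, 0, 1]]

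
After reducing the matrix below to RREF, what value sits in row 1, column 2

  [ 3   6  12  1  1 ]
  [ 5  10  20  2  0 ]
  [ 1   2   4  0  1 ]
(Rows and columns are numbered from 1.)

2

Multiply R1 by 1/3.
  [ 1   2   4  1/3  1/3 ]
  [ 5  10  20    2    0 ]
  [ 1   2   4    0    1 ]
Subtract 5 times R1 from R2.
  [ 1  2  4  1/3   1/3 ]
  [ 0  0  0  1/3  -5/3 ]
  [ 1  2  4    0     1 ]
Subtract R1 from R3.
  [ 1  2  4   1/3   1/3 ]
  [ 0  0  0   1/3  -5/3 ]
  [ 0  0  0  -1/3   2/3 ]
Multiply R2 by 3.
  [ 1  2  4   1/3  1/3 ]
  [ 0  0  0     1   -5 ]
  [ 0  0  0  -1/3  2/3 ]
Add 1/3 times R2 to R3.
  [ 1  2  4  1/3  1/3 ]
  [ 0  0  0    1   -5 ]
  [ 0  0  0    0   -1 ]
Multiply R3 by -1.
  [ 1  2  4  1/3  1/3 ]
  [ 0  0  0    1   -5 ]
  [ 0  0  0    0    1 ]
Add 5 times R3 to R2.
  [ 1  2  4  1/3  1/3 ]
  [ 0  0  0    1    0 ]
  [ 0  0  0    0    1 ]
Subtract 1/3 times R3 from R1.
  [ 1  2  4  1/3  0 ]
  [ 0  0  0    1  0 ]
  [ 0  0  0    0  1 ]
Subtract 1/3 times R2 from R1.
  [ 1  2  4  0  0 ]
  [ 0  0  0  1  0 ]
  [ 0  0  0  0  1 ]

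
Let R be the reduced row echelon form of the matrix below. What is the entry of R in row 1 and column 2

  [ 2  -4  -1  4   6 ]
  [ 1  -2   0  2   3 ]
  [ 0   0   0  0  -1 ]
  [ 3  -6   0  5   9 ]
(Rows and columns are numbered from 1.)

-2

R1 := 1/2·R1
  [ 1  -2  -1/2  2   3 ]
  [ 1  -2     0  2   3 ]
  [ 0   0     0  0  -1 ]
  [ 3  -6     0  5   9 ]
R2 := R2 − R1
  [ 1  -2  -1/2  2   3 ]
  [ 0   0   1/2  0   0 ]
  [ 0   0     0  0  -1 ]
  [ 3  -6     0  5   9 ]
R4 := R4 − 3·R1
  [ 1  -2  -1/2   2   3 ]
  [ 0   0   1/2   0   0 ]
  [ 0   0     0   0  -1 ]
  [ 0   0   3/2  -1   0 ]
R2 := 2·R2
  [ 1  -2  -1/2   2   3 ]
  [ 0   0     1   0   0 ]
  [ 0   0     0   0  -1 ]
  [ 0   0   3/2  -1   0 ]
R4 := R4 − 3/2·R2
  [ 1  -2  -1/2   2   3 ]
  [ 0   0     1   0   0 ]
  [ 0   0     0   0  -1 ]
  [ 0   0     0  -1   0 ]
R3 ↔ R4
  [ 1  -2  -1/2   2   3 ]
  [ 0   0     1   0   0 ]
  [ 0   0     0  -1   0 ]
  [ 0   0     0   0  -1 ]
R3 := -1·R3
  [ 1  -2  -1/2  2   3 ]
  [ 0   0     1  0   0 ]
  [ 0   0     0  1   0 ]
  [ 0   0     0  0  -1 ]
R4 := -1·R4
  [ 1  -2  -1/2  2  3 ]
  [ 0   0     1  0  0 ]
  [ 0   0     0  1  0 ]
  [ 0   0     0  0  1 ]
R1 := R1 − 3·R4
  [ 1  -2  -1/2  2  0 ]
  [ 0   0     1  0  0 ]
  [ 0   0     0  1  0 ]
  [ 0   0     0  0  1 ]
R1 := R1 − 2·R3
  [ 1  -2  -1/2  0  0 ]
  [ 0   0     1  0  0 ]
  [ 0   0     0  1  0 ]
  [ 0   0     0  0  1 ]
R1 := R1 + 1/2·R2
  [ 1  -2  0  0  0 ]
  [ 0   0  1  0  0 ]
  [ 0   0  0  1  0 ]
  [ 0   0  0  0  1 ]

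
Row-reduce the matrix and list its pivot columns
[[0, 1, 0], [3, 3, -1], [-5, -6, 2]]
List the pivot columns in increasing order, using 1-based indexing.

Swap R1 and R2.
  [  3   3  -1 ]
  [  0   1   0 ]
  [ -5  -6   2 ]
Multiply R1 by 1/3.
  [  1   1  -1/3 ]
  [  0   1     0 ]
  [ -5  -6     2 ]
Add 5 times R1 to R3.
  [ 1   1  -1/3 ]
  [ 0   1     0 ]
  [ 0  -1   1/3 ]
Add R2 to R3.
  [ 1  1  -1/3 ]
  [ 0  1     0 ]
  [ 0  0   1/3 ]
Multiply R3 by 3.
  [ 1  1  -1/3 ]
  [ 0  1     0 ]
  [ 0  0     1 ]
Add 1/3 times R3 to R1.
  [ 1  1  0 ]
  [ 0  1  0 ]
  [ 0  0  1 ]
Subtract R2 from R1.
  [ 1  0  0 ]
  [ 0  1  0 ]
  [ 0  0  1 ]
Pivot columns are the columns containing a leading 1.

1, 2, 3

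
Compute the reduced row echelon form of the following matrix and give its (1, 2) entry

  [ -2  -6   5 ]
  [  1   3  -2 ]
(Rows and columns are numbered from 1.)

3

R1 → -1/2·R1
  [ 1  3  -5/2 ]
  [ 1  3    -2 ]
R2 → R2 − R1
  [ 1  3  -5/2 ]
  [ 0  0   1/2 ]
R2 → 2·R2
  [ 1  3  -5/2 ]
  [ 0  0     1 ]
R1 → R1 + 5/2·R2
  [ 1  3  0 ]
  [ 0  0  1 ]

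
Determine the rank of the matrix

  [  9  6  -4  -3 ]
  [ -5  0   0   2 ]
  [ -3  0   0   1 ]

R1 := 1/9·R1
  [  1  2/3  -4/9  -1/3 ]
  [ -5    0     0     2 ]
  [ -3    0     0     1 ]
R2 := R2 + 5·R1
  [  1   2/3   -4/9  -1/3 ]
  [  0  10/3  -20/9   1/3 ]
  [ -3     0      0     1 ]
R3 := R3 + 3·R1
  [ 1   2/3   -4/9  -1/3 ]
  [ 0  10/3  -20/9   1/3 ]
  [ 0     2   -4/3     0 ]
R2 := 3/10·R2
  [ 1  2/3  -4/9  -1/3 ]
  [ 0    1  -2/3  1/10 ]
  [ 0    2  -4/3     0 ]
R3 := R3 − 2·R2
  [ 1  2/3  -4/9  -1/3 ]
  [ 0    1  -2/3  1/10 ]
  [ 0    0     0  -1/5 ]
R3 := -5·R3
  [ 1  2/3  -4/9  -1/3 ]
  [ 0    1  -2/3  1/10 ]
  [ 0    0     0     1 ]
R2 := R2 − 1/10·R3
  [ 1  2/3  -4/9  -1/3 ]
  [ 0    1  -2/3     0 ]
  [ 0    0     0     1 ]
R1 := R1 + 1/3·R3
  [ 1  2/3  -4/9  0 ]
  [ 0    1  -2/3  0 ]
  [ 0    0     0  1 ]
R1 := R1 − 2/3·R2
  [ 1  0     0  0 ]
  [ 0  1  -2/3  0 ]
  [ 0  0     0  1 ]
The reduced form has 3 nonzero rows.

rank = 3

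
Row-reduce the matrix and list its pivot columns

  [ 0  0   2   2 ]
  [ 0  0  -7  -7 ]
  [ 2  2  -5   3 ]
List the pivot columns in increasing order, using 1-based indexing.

Swap ρ1 and ρ3.
  [ 2  2  -5   3 ]
  [ 0  0  -7  -7 ]
  [ 0  0   2   2 ]
Multiply ρ1 by 1/2.
  [ 1  1  -5/2  3/2 ]
  [ 0  0    -7   -7 ]
  [ 0  0     2    2 ]
Multiply ρ2 by -1/7.
  [ 1  1  -5/2  3/2 ]
  [ 0  0     1    1 ]
  [ 0  0     2    2 ]
Subtract 2 times ρ2 from ρ3.
  [ 1  1  -5/2  3/2 ]
  [ 0  0     1    1 ]
  [ 0  0     0    0 ]
Add 5/2 times ρ2 to ρ1.
  [ 1  1  0  4 ]
  [ 0  0  1  1 ]
  [ 0  0  0  0 ]
Pivot columns are the columns containing a leading 1.

1, 3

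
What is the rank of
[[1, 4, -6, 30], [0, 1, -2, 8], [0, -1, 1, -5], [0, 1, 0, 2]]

rank = 3

r3 -> r3 + r2
  [ 1  4  -6  30 ]
  [ 0  1  -2   8 ]
  [ 0  0  -1   3 ]
  [ 0  1   0   2 ]
r4 -> r4 − r2
  [ 1  4  -6  30 ]
  [ 0  1  -2   8 ]
  [ 0  0  -1   3 ]
  [ 0  0   2  -6 ]
r3 -> -1·r3
  [ 1  4  -6  30 ]
  [ 0  1  -2   8 ]
  [ 0  0   1  -3 ]
  [ 0  0   2  -6 ]
r4 -> r4 − 2·r3
  [ 1  4  -6  30 ]
  [ 0  1  -2   8 ]
  [ 0  0   1  -3 ]
  [ 0  0   0   0 ]
r2 -> r2 + 2·r3
  [ 1  4  -6  30 ]
  [ 0  1   0   2 ]
  [ 0  0   1  -3 ]
  [ 0  0   0   0 ]
r1 -> r1 + 6·r3
  [ 1  4  0  12 ]
  [ 0  1  0   2 ]
  [ 0  0  1  -3 ]
  [ 0  0  0   0 ]
r1 -> r1 − 4·r2
  [ 1  0  0   4 ]
  [ 0  1  0   2 ]
  [ 0  0  1  -3 ]
  [ 0  0  0   0 ]
The reduced form has 3 nonzero rows.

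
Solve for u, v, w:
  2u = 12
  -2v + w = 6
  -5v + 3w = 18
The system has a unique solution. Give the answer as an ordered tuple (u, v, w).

(6, 0, 6)

Form the augmented matrix and row-reduce:
  [ 2   0  0  |  12 ]
  [ 0  -2  1  |   6 ]
  [ 0  -5  3  |  18 ]
Multiply ρ1 by 1/2.
  [ 1   0  0  |   6 ]
  [ 0  -2  1  |   6 ]
  [ 0  -5  3  |  18 ]
Multiply ρ2 by -1/2.
  [ 1   0     0  |   6 ]
  [ 0   1  -1/2  |  -3 ]
  [ 0  -5     3  |  18 ]
Add 5 times ρ2 to ρ3.
  [ 1  0     0  |   6 ]
  [ 0  1  -1/2  |  -3 ]
  [ 0  0   1/2  |   3 ]
Multiply ρ3 by 2.
  [ 1  0     0  |   6 ]
  [ 0  1  -1/2  |  -3 ]
  [ 0  0     1  |   6 ]
Add 1/2 times ρ3 to ρ2.
  [ 1  0  0  |  6 ]
  [ 0  1  0  |  0 ]
  [ 0  0  1  |  6 ]
Reading off the last column: u = 6, v = 0, w = 6.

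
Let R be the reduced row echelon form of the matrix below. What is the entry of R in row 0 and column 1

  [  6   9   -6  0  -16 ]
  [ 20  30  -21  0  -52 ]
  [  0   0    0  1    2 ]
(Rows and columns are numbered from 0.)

ρ1 → 1/6·ρ1
  [  1  3/2   -1  0  -8/3 ]
  [ 20   30  -21  0   -52 ]
  [  0    0    0  1     2 ]
ρ2 → ρ2 − 20·ρ1
  [ 1  3/2  -1  0  -8/3 ]
  [ 0    0  -1  0   4/3 ]
  [ 0    0   0  1     2 ]
ρ2 → -1·ρ2
  [ 1  3/2  -1  0  -8/3 ]
  [ 0    0   1  0  -4/3 ]
  [ 0    0   0  1     2 ]
ρ1 → ρ1 + ρ2
  [ 1  3/2  0  0    -4 ]
  [ 0    0  1  0  -4/3 ]
  [ 0    0  0  1     2 ]

3/2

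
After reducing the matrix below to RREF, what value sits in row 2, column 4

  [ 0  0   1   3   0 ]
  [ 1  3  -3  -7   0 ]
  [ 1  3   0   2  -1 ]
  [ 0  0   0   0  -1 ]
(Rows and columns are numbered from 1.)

ρ1 <-> ρ2
  [ 1  3  -3  -7   0 ]
  [ 0  0   1   3   0 ]
  [ 1  3   0   2  -1 ]
  [ 0  0   0   0  -1 ]
ρ3 -> ρ3 − ρ1
  [ 1  3  -3  -7   0 ]
  [ 0  0   1   3   0 ]
  [ 0  0   3   9  -1 ]
  [ 0  0   0   0  -1 ]
ρ3 -> ρ3 − 3·ρ2
  [ 1  3  -3  -7   0 ]
  [ 0  0   1   3   0 ]
  [ 0  0   0   0  -1 ]
  [ 0  0   0   0  -1 ]
ρ3 -> -1·ρ3
  [ 1  3  -3  -7   0 ]
  [ 0  0   1   3   0 ]
  [ 0  0   0   0   1 ]
  [ 0  0   0   0  -1 ]
ρ4 -> ρ4 + ρ3
  [ 1  3  -3  -7  0 ]
  [ 0  0   1   3  0 ]
  [ 0  0   0   0  1 ]
  [ 0  0   0   0  0 ]
ρ1 -> ρ1 + 3·ρ2
  [ 1  3  0  2  0 ]
  [ 0  0  1  3  0 ]
  [ 0  0  0  0  1 ]
  [ 0  0  0  0  0 ]

3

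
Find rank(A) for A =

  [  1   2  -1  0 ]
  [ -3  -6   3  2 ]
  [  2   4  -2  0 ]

Add 3 times R1 to R2.
  [ 1  2  -1  0 ]
  [ 0  0   0  2 ]
  [ 2  4  -2  0 ]
Subtract 2 times R1 from R3.
  [ 1  2  -1  0 ]
  [ 0  0   0  2 ]
  [ 0  0   0  0 ]
Multiply R2 by 1/2.
  [ 1  2  -1  0 ]
  [ 0  0   0  1 ]
  [ 0  0   0  0 ]
The reduced form has 2 nonzero rows.

rank = 2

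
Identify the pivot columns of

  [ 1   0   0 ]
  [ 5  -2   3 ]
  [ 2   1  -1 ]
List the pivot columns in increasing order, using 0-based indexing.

Subtract 5 times ρ1 from ρ2.
  [ 1   0   0 ]
  [ 0  -2   3 ]
  [ 2   1  -1 ]
Subtract 2 times ρ1 from ρ3.
  [ 1   0   0 ]
  [ 0  -2   3 ]
  [ 0   1  -1 ]
Multiply ρ2 by -1/2.
  [ 1  0     0 ]
  [ 0  1  -3/2 ]
  [ 0  1    -1 ]
Subtract ρ2 from ρ3.
  [ 1  0     0 ]
  [ 0  1  -3/2 ]
  [ 0  0   1/2 ]
Multiply ρ3 by 2.
  [ 1  0     0 ]
  [ 0  1  -3/2 ]
  [ 0  0     1 ]
Add 3/2 times ρ3 to ρ2.
  [ 1  0  0 ]
  [ 0  1  0 ]
  [ 0  0  1 ]
Pivot columns are the columns containing a leading 1.

0, 1, 2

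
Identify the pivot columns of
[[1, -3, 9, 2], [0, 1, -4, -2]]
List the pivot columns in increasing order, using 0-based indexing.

r1 := r1 + 3·r2
  [ 1  0  -3  -4 ]
  [ 0  1  -4  -2 ]
Pivot columns are the columns containing a leading 1.

0, 1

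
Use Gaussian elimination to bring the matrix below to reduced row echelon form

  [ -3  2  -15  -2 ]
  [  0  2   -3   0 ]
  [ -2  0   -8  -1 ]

[[1, 0, 4, 0], [0, 1, -3/2, 0], [0, 0, 0, 1]]

ρ1 := -1/3·ρ1
ρ3 := ρ3 + 2·ρ1
ρ2 := 1/2·ρ2
ρ3 := ρ3 + 4/3·ρ2
ρ3 := 3·ρ3
ρ1 := ρ1 − 2/3·ρ3
ρ1 := ρ1 + 2/3·ρ2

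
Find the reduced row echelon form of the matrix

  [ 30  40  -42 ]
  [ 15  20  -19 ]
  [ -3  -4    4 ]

[[1, 4/3, 0], [0, 0, 1], [0, 0, 0]]

r1 -> 1/30·r1
  [  1  4/3  -7/5 ]
  [ 15   20   -19 ]
  [ -3   -4     4 ]
r2 -> r2 − 15·r1
  [  1  4/3  -7/5 ]
  [  0    0     2 ]
  [ -3   -4     4 ]
r3 -> r3 + 3·r1
  [ 1  4/3  -7/5 ]
  [ 0    0     2 ]
  [ 0    0  -1/5 ]
r2 -> 1/2·r2
  [ 1  4/3  -7/5 ]
  [ 0    0     1 ]
  [ 0    0  -1/5 ]
r3 -> r3 + 1/5·r2
  [ 1  4/3  -7/5 ]
  [ 0    0     1 ]
  [ 0    0     0 ]
r1 -> r1 + 7/5·r2
  [ 1  4/3  0 ]
  [ 0    0  1 ]
  [ 0    0  0 ]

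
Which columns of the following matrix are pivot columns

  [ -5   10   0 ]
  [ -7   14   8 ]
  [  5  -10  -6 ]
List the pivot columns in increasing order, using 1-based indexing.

R1 ← -1/5·R1
R2 ← R2 + 7·R1
R3 ← R3 − 5·R1
R2 ← 1/8·R2
R3 ← R3 + 6·R2
Pivot columns are the columns containing a leading 1.

1, 3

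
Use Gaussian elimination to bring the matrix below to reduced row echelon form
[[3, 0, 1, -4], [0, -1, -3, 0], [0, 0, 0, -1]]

r1 ← 1/3·r1
  [ 1   0  1/3  -4/3 ]
  [ 0  -1   -3     0 ]
  [ 0   0    0    -1 ]
r2 ← -1·r2
  [ 1  0  1/3  -4/3 ]
  [ 0  1    3     0 ]
  [ 0  0    0    -1 ]
r3 ← -1·r3
  [ 1  0  1/3  -4/3 ]
  [ 0  1    3     0 ]
  [ 0  0    0     1 ]
r1 ← r1 + 4/3·r3
  [ 1  0  1/3  0 ]
  [ 0  1    3  0 ]
  [ 0  0    0  1 ]

[[1, 0, 1/3, 0], [0, 1, 3, 0], [0, 0, 0, 1]]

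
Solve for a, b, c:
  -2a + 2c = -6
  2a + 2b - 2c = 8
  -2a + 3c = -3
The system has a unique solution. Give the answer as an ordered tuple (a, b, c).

Form the augmented matrix and row-reduce:
  [ -2  0   2  |  -6 ]
  [  2  2  -2  |   8 ]
  [ -2  0   3  |  -3 ]
Multiply r1 by -1/2.
Subtract 2 times r1 from r2.
Add 2 times r1 to r3.
Multiply r2 by 1/2.
Add r3 to r1.
Reading off the last column: a = 6, b = 1, c = 3.

(6, 1, 3)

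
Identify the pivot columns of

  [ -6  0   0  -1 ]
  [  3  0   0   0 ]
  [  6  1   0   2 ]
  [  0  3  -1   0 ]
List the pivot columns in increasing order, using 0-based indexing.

R1 → -1/6·R1
R2 → R2 − 3·R1
R3 → R3 − 6·R1
R2 <-> R3
R4 → R4 − 3·R2
R3 <-> R4
R3 → -1·R3
R4 → -2·R4
R3 → R3 − 3·R4
R2 → R2 − R4
R1 → R1 − 1/6·R4
Pivot columns are the columns containing a leading 1.

0, 1, 2, 3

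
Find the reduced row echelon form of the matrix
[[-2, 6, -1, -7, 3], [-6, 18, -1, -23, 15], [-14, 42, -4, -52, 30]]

R1 -> -1/2·R1
  [   1  -3  1/2  7/2  -3/2 ]
  [  -6  18   -1  -23    15 ]
  [ -14  42   -4  -52    30 ]
R2 -> R2 + 6·R1
  [   1  -3  1/2  7/2  -3/2 ]
  [   0   0    2   -2     6 ]
  [ -14  42   -4  -52    30 ]
R3 -> R3 + 14·R1
  [ 1  -3  1/2  7/2  -3/2 ]
  [ 0   0    2   -2     6 ]
  [ 0   0    3   -3     9 ]
R2 -> 1/2·R2
  [ 1  -3  1/2  7/2  -3/2 ]
  [ 0   0    1   -1     3 ]
  [ 0   0    3   -3     9 ]
R3 -> R3 − 3·R2
  [ 1  -3  1/2  7/2  -3/2 ]
  [ 0   0    1   -1     3 ]
  [ 0   0    0    0     0 ]
R1 -> R1 − 1/2·R2
  [ 1  -3  0   4  -3 ]
  [ 0   0  1  -1   3 ]
  [ 0   0  0   0   0 ]

[[1, -3, 0, 4, -3], [0, 0, 1, -1, 3], [0, 0, 0, 0, 0]]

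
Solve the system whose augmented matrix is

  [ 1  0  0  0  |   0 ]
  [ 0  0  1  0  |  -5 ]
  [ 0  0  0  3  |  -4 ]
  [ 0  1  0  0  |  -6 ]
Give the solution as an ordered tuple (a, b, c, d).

(0, -6, -5, -4/3)

R2 <-> R4
  [ 1  0  0  0  |   0 ]
  [ 0  1  0  0  |  -6 ]
  [ 0  0  0  3  |  -4 ]
  [ 0  0  1  0  |  -5 ]
R3 <-> R4
  [ 1  0  0  0  |   0 ]
  [ 0  1  0  0  |  -6 ]
  [ 0  0  1  0  |  -5 ]
  [ 0  0  0  3  |  -4 ]
R4 ← 1/3·R4
  [ 1  0  0  0  |     0 ]
  [ 0  1  0  0  |    -6 ]
  [ 0  0  1  0  |    -5 ]
  [ 0  0  0  1  |  -4/3 ]
Reading off the last column: a = 0, b = -6, c = -5, d = -4/3.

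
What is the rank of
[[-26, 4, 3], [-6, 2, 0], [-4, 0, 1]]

ρ1 → -1/26·ρ1
  [  1  -2/13  -3/26 ]
  [ -6      2      0 ]
  [ -4      0      1 ]
ρ2 → ρ2 + 6·ρ1
  [  1  -2/13  -3/26 ]
  [  0  14/13  -9/13 ]
  [ -4      0      1 ]
ρ3 → ρ3 + 4·ρ1
  [ 1  -2/13  -3/26 ]
  [ 0  14/13  -9/13 ]
  [ 0  -8/13   7/13 ]
ρ2 → 13/14·ρ2
  [ 1  -2/13  -3/26 ]
  [ 0      1  -9/14 ]
  [ 0  -8/13   7/13 ]
ρ3 → ρ3 + 8/13·ρ2
  [ 1  -2/13  -3/26 ]
  [ 0      1  -9/14 ]
  [ 0      0    1/7 ]
ρ3 → 7·ρ3
  [ 1  -2/13  -3/26 ]
  [ 0      1  -9/14 ]
  [ 0      0      1 ]
ρ2 → ρ2 + 9/14·ρ3
  [ 1  -2/13  -3/26 ]
  [ 0      1      0 ]
  [ 0      0      1 ]
ρ1 → ρ1 + 3/26·ρ3
  [ 1  -2/13  0 ]
  [ 0      1  0 ]
  [ 0      0  1 ]
ρ1 → ρ1 + 2/13·ρ2
  [ 1  0  0 ]
  [ 0  1  0 ]
  [ 0  0  1 ]
The reduced form has 3 nonzero rows.

rank = 3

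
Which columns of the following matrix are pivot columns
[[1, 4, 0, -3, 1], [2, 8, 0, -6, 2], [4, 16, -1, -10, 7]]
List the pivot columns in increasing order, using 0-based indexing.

0, 2

R2 := R2 − 2·R1
R3 := R3 − 4·R1
R2 <-> R3
R2 := -1·R2
Pivot columns are the columns containing a leading 1.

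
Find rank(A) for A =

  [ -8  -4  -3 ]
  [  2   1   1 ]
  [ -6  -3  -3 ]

rank = 2

R1 ← -1/8·R1
  [  1  1/2  3/8 ]
  [  2    1    1 ]
  [ -6   -3   -3 ]
R2 ← R2 − 2·R1
  [  1  1/2  3/8 ]
  [  0    0  1/4 ]
  [ -6   -3   -3 ]
R3 ← R3 + 6·R1
  [ 1  1/2   3/8 ]
  [ 0    0   1/4 ]
  [ 0    0  -3/4 ]
R2 ← 4·R2
  [ 1  1/2   3/8 ]
  [ 0    0     1 ]
  [ 0    0  -3/4 ]
R3 ← R3 + 3/4·R2
  [ 1  1/2  3/8 ]
  [ 0    0    1 ]
  [ 0    0    0 ]
R1 ← R1 − 3/8·R2
  [ 1  1/2  0 ]
  [ 0    0  1 ]
  [ 0    0  0 ]
The reduced form has 2 nonzero rows.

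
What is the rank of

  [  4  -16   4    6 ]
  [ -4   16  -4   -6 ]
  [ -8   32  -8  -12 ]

ρ1 ← 1/4·ρ1
  [  1  -4   1  3/2 ]
  [ -4  16  -4   -6 ]
  [ -8  32  -8  -12 ]
ρ2 ← ρ2 + 4·ρ1
  [  1  -4   1  3/2 ]
  [  0   0   0    0 ]
  [ -8  32  -8  -12 ]
ρ3 ← ρ3 + 8·ρ1
  [ 1  -4  1  3/2 ]
  [ 0   0  0    0 ]
  [ 0   0  0    0 ]
The reduced form has 1 nonzero row.

rank = 1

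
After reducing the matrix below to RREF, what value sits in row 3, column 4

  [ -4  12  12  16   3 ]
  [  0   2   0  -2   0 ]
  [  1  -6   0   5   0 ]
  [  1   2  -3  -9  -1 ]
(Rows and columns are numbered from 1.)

2

Multiply ρ1 by -1/4.
  [ 1  -3  -3  -4  -3/4 ]
  [ 0   2   0  -2     0 ]
  [ 1  -6   0   5     0 ]
  [ 1   2  -3  -9    -1 ]
Subtract ρ1 from ρ3.
  [ 1  -3  -3  -4  -3/4 ]
  [ 0   2   0  -2     0 ]
  [ 0  -3   3   9   3/4 ]
  [ 1   2  -3  -9    -1 ]
Subtract ρ1 from ρ4.
  [ 1  -3  -3  -4  -3/4 ]
  [ 0   2   0  -2     0 ]
  [ 0  -3   3   9   3/4 ]
  [ 0   5   0  -5  -1/4 ]
Multiply ρ2 by 1/2.
  [ 1  -3  -3  -4  -3/4 ]
  [ 0   1   0  -1     0 ]
  [ 0  -3   3   9   3/4 ]
  [ 0   5   0  -5  -1/4 ]
Add 3 times ρ2 to ρ3.
  [ 1  -3  -3  -4  -3/4 ]
  [ 0   1   0  -1     0 ]
  [ 0   0   3   6   3/4 ]
  [ 0   5   0  -5  -1/4 ]
Subtract 5 times ρ2 from ρ4.
  [ 1  -3  -3  -4  -3/4 ]
  [ 0   1   0  -1     0 ]
  [ 0   0   3   6   3/4 ]
  [ 0   0   0   0  -1/4 ]
Multiply ρ3 by 1/3.
  [ 1  -3  -3  -4  -3/4 ]
  [ 0   1   0  -1     0 ]
  [ 0   0   1   2   1/4 ]
  [ 0   0   0   0  -1/4 ]
Multiply ρ4 by -4.
  [ 1  -3  -3  -4  -3/4 ]
  [ 0   1   0  -1     0 ]
  [ 0   0   1   2   1/4 ]
  [ 0   0   0   0     1 ]
Subtract 1/4 times ρ4 from ρ3.
  [ 1  -3  -3  -4  -3/4 ]
  [ 0   1   0  -1     0 ]
  [ 0   0   1   2     0 ]
  [ 0   0   0   0     1 ]
Add 3/4 times ρ4 to ρ1.
  [ 1  -3  -3  -4  0 ]
  [ 0   1   0  -1  0 ]
  [ 0   0   1   2  0 ]
  [ 0   0   0   0  1 ]
Add 3 times ρ3 to ρ1.
  [ 1  -3  0   2  0 ]
  [ 0   1  0  -1  0 ]
  [ 0   0  1   2  0 ]
  [ 0   0  0   0  1 ]
Add 3 times ρ2 to ρ1.
  [ 1  0  0  -1  0 ]
  [ 0  1  0  -1  0 ]
  [ 0  0  1   2  0 ]
  [ 0  0  0   0  1 ]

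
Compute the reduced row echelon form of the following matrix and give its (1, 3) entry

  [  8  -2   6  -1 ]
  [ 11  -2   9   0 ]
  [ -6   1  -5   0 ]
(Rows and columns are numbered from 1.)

ρ1 -> 1/8·ρ1
  [  1  -1/4  3/4  -1/8 ]
  [ 11    -2    9     0 ]
  [ -6     1   -5     0 ]
ρ2 -> ρ2 − 11·ρ1
  [  1  -1/4  3/4  -1/8 ]
  [  0   3/4  3/4  11/8 ]
  [ -6     1   -5     0 ]
ρ3 -> ρ3 + 6·ρ1
  [ 1  -1/4   3/4  -1/8 ]
  [ 0   3/4   3/4  11/8 ]
  [ 0  -1/2  -1/2  -3/4 ]
ρ2 -> 4/3·ρ2
  [ 1  -1/4   3/4  -1/8 ]
  [ 0     1     1  11/6 ]
  [ 0  -1/2  -1/2  -3/4 ]
ρ3 -> ρ3 + 1/2·ρ2
  [ 1  -1/4  3/4  -1/8 ]
  [ 0     1    1  11/6 ]
  [ 0     0    0   1/6 ]
ρ3 -> 6·ρ3
  [ 1  -1/4  3/4  -1/8 ]
  [ 0     1    1  11/6 ]
  [ 0     0    0     1 ]
ρ2 -> ρ2 − 11/6·ρ3
  [ 1  -1/4  3/4  -1/8 ]
  [ 0     1    1     0 ]
  [ 0     0    0     1 ]
ρ1 -> ρ1 + 1/8·ρ3
  [ 1  -1/4  3/4  0 ]
  [ 0     1    1  0 ]
  [ 0     0    0  1 ]
ρ1 -> ρ1 + 1/4·ρ2
  [ 1  0  1  0 ]
  [ 0  1  1  0 ]
  [ 0  0  0  1 ]

1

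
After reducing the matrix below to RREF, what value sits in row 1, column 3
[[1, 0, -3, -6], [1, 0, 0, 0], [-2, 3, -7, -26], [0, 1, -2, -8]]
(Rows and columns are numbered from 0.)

-4

Subtract R1 from R2.
  [  1  0  -3   -6 ]
  [  0  0   3    6 ]
  [ -2  3  -7  -26 ]
  [  0  1  -2   -8 ]
Add 2 times R1 to R3.
  [ 1  0   -3   -6 ]
  [ 0  0    3    6 ]
  [ 0  3  -13  -38 ]
  [ 0  1   -2   -8 ]
Swap R2 and R3.
  [ 1  0   -3   -6 ]
  [ 0  3  -13  -38 ]
  [ 0  0    3    6 ]
  [ 0  1   -2   -8 ]
Multiply R2 by 1/3.
  [ 1  0     -3     -6 ]
  [ 0  1  -13/3  -38/3 ]
  [ 0  0      3      6 ]
  [ 0  1     -2     -8 ]
Subtract R2 from R4.
  [ 1  0     -3     -6 ]
  [ 0  1  -13/3  -38/3 ]
  [ 0  0      3      6 ]
  [ 0  0    7/3   14/3 ]
Multiply R3 by 1/3.
  [ 1  0     -3     -6 ]
  [ 0  1  -13/3  -38/3 ]
  [ 0  0      1      2 ]
  [ 0  0    7/3   14/3 ]
Subtract 7/3 times R3 from R4.
  [ 1  0     -3     -6 ]
  [ 0  1  -13/3  -38/3 ]
  [ 0  0      1      2 ]
  [ 0  0      0      0 ]
Add 13/3 times R3 to R2.
  [ 1  0  -3  -6 ]
  [ 0  1   0  -4 ]
  [ 0  0   1   2 ]
  [ 0  0   0   0 ]
Add 3 times R3 to R1.
  [ 1  0  0   0 ]
  [ 0  1  0  -4 ]
  [ 0  0  1   2 ]
  [ 0  0  0   0 ]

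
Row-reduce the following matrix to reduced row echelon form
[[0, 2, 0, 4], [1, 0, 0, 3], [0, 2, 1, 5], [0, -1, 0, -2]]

Swap r1 and r2.
  [ 1   0  0   3 ]
  [ 0   2  0   4 ]
  [ 0   2  1   5 ]
  [ 0  -1  0  -2 ]
Multiply r2 by 1/2.
  [ 1   0  0   3 ]
  [ 0   1  0   2 ]
  [ 0   2  1   5 ]
  [ 0  -1  0  -2 ]
Subtract 2 times r2 from r3.
  [ 1   0  0   3 ]
  [ 0   1  0   2 ]
  [ 0   0  1   1 ]
  [ 0  -1  0  -2 ]
Add r2 to r4.
  [ 1  0  0  3 ]
  [ 0  1  0  2 ]
  [ 0  0  1  1 ]
  [ 0  0  0  0 ]

[[1, 0, 0, 3], [0, 1, 0, 2], [0, 0, 1, 1], [0, 0, 0, 0]]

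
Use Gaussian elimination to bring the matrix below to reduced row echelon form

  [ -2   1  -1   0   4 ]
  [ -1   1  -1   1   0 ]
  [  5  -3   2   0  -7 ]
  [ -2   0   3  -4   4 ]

R1 -> -1/2·R1
  [  1  -1/2  1/2   0  -2 ]
  [ -1     1   -1   1   0 ]
  [  5    -3    2   0  -7 ]
  [ -2     0    3  -4   4 ]
R2 -> R2 + R1
  [  1  -1/2   1/2   0  -2 ]
  [  0   1/2  -1/2   1  -2 ]
  [  5    -3     2   0  -7 ]
  [ -2     0     3  -4   4 ]
R3 -> R3 − 5·R1
  [  1  -1/2   1/2   0  -2 ]
  [  0   1/2  -1/2   1  -2 ]
  [  0  -1/2  -1/2   0   3 ]
  [ -2     0     3  -4   4 ]
R4 -> R4 + 2·R1
  [ 1  -1/2   1/2   0  -2 ]
  [ 0   1/2  -1/2   1  -2 ]
  [ 0  -1/2  -1/2   0   3 ]
  [ 0    -1     4  -4   0 ]
R2 -> 2·R2
  [ 1  -1/2   1/2   0  -2 ]
  [ 0     1    -1   2  -4 ]
  [ 0  -1/2  -1/2   0   3 ]
  [ 0    -1     4  -4   0 ]
R3 -> R3 + 1/2·R2
  [ 1  -1/2  1/2   0  -2 ]
  [ 0     1   -1   2  -4 ]
  [ 0     0   -1   1   1 ]
  [ 0    -1    4  -4   0 ]
R4 -> R4 + R2
  [ 1  -1/2  1/2   0  -2 ]
  [ 0     1   -1   2  -4 ]
  [ 0     0   -1   1   1 ]
  [ 0     0    3  -2  -4 ]
R3 -> -1·R3
  [ 1  -1/2  1/2   0  -2 ]
  [ 0     1   -1   2  -4 ]
  [ 0     0    1  -1  -1 ]
  [ 0     0    3  -2  -4 ]
R4 -> R4 − 3·R3
  [ 1  -1/2  1/2   0  -2 ]
  [ 0     1   -1   2  -4 ]
  [ 0     0    1  -1  -1 ]
  [ 0     0    0   1  -1 ]
R3 -> R3 + R4
  [ 1  -1/2  1/2  0  -2 ]
  [ 0     1   -1  2  -4 ]
  [ 0     0    1  0  -2 ]
  [ 0     0    0  1  -1 ]
R2 -> R2 − 2·R4
  [ 1  -1/2  1/2  0  -2 ]
  [ 0     1   -1  0  -2 ]
  [ 0     0    1  0  -2 ]
  [ 0     0    0  1  -1 ]
R2 -> R2 + R3
  [ 1  -1/2  1/2  0  -2 ]
  [ 0     1    0  0  -4 ]
  [ 0     0    1  0  -2 ]
  [ 0     0    0  1  -1 ]
R1 -> R1 − 1/2·R3
  [ 1  -1/2  0  0  -1 ]
  [ 0     1  0  0  -4 ]
  [ 0     0  1  0  -2 ]
  [ 0     0  0  1  -1 ]
R1 -> R1 + 1/2·R2
  [ 1  0  0  0  -3 ]
  [ 0  1  0  0  -4 ]
  [ 0  0  1  0  -2 ]
  [ 0  0  0  1  -1 ]

[[1, 0, 0, 0, -3], [0, 1, 0, 0, -4], [0, 0, 1, 0, -2], [0, 0, 0, 1, -1]]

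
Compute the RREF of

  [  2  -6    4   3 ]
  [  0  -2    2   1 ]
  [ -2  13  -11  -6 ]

r1 := 1/2·r1
  [  1  -3    2  3/2 ]
  [  0  -2    2    1 ]
  [ -2  13  -11   -6 ]
r3 := r3 + 2·r1
  [ 1  -3   2  3/2 ]
  [ 0  -2   2    1 ]
  [ 0   7  -7   -3 ]
r2 := -1/2·r2
  [ 1  -3   2   3/2 ]
  [ 0   1  -1  -1/2 ]
  [ 0   7  -7    -3 ]
r3 := r3 − 7·r2
  [ 1  -3   2   3/2 ]
  [ 0   1  -1  -1/2 ]
  [ 0   0   0   1/2 ]
r3 := 2·r3
  [ 1  -3   2   3/2 ]
  [ 0   1  -1  -1/2 ]
  [ 0   0   0     1 ]
r2 := r2 + 1/2·r3
  [ 1  -3   2  3/2 ]
  [ 0   1  -1    0 ]
  [ 0   0   0    1 ]
r1 := r1 − 3/2·r3
  [ 1  -3   2  0 ]
  [ 0   1  -1  0 ]
  [ 0   0   0  1 ]
r1 := r1 + 3·r2
  [ 1  0  -1  0 ]
  [ 0  1  -1  0 ]
  [ 0  0   0  1 ]

[[1, 0, -1, 0], [0, 1, -1, 0], [0, 0, 0, 1]]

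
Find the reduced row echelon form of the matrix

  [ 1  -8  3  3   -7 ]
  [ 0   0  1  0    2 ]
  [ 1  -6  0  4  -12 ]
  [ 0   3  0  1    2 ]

ρ3 ← ρ3 − ρ1
  [ 1  -8   3  3  -7 ]
  [ 0   0   1  0   2 ]
  [ 0   2  -3  1  -5 ]
  [ 0   3   0  1   2 ]
ρ2 <-> ρ3
  [ 1  -8   3  3  -7 ]
  [ 0   2  -3  1  -5 ]
  [ 0   0   1  0   2 ]
  [ 0   3   0  1   2 ]
ρ2 ← 1/2·ρ2
  [ 1  -8     3    3    -7 ]
  [ 0   1  -3/2  1/2  -5/2 ]
  [ 0   0     1    0     2 ]
  [ 0   3     0    1     2 ]
ρ4 ← ρ4 − 3·ρ2
  [ 1  -8     3     3    -7 ]
  [ 0   1  -3/2   1/2  -5/2 ]
  [ 0   0     1     0     2 ]
  [ 0   0   9/2  -1/2  19/2 ]
ρ4 ← ρ4 − 9/2·ρ3
  [ 1  -8     3     3    -7 ]
  [ 0   1  -3/2   1/2  -5/2 ]
  [ 0   0     1     0     2 ]
  [ 0   0     0  -1/2   1/2 ]
ρ4 ← -2·ρ4
  [ 1  -8     3    3    -7 ]
  [ 0   1  -3/2  1/2  -5/2 ]
  [ 0   0     1    0     2 ]
  [ 0   0     0    1    -1 ]
ρ2 ← ρ2 − 1/2·ρ4
  [ 1  -8     3  3  -7 ]
  [ 0   1  -3/2  0  -2 ]
  [ 0   0     1  0   2 ]
  [ 0   0     0  1  -1 ]
ρ1 ← ρ1 − 3·ρ4
  [ 1  -8     3  0  -4 ]
  [ 0   1  -3/2  0  -2 ]
  [ 0   0     1  0   2 ]
  [ 0   0     0  1  -1 ]
ρ2 ← ρ2 + 3/2·ρ3
  [ 1  -8  3  0  -4 ]
  [ 0   1  0  0   1 ]
  [ 0   0  1  0   2 ]
  [ 0   0  0  1  -1 ]
ρ1 ← ρ1 − 3·ρ3
  [ 1  -8  0  0  -10 ]
  [ 0   1  0  0    1 ]
  [ 0   0  1  0    2 ]
  [ 0   0  0  1   -1 ]
ρ1 ← ρ1 + 8·ρ2
  [ 1  0  0  0  -2 ]
  [ 0  1  0  0   1 ]
  [ 0  0  1  0   2 ]
  [ 0  0  0  1  -1 ]

[[1, 0, 0, 0, -2], [0, 1, 0, 0, 1], [0, 0, 1, 0, 2], [0, 0, 0, 1, -1]]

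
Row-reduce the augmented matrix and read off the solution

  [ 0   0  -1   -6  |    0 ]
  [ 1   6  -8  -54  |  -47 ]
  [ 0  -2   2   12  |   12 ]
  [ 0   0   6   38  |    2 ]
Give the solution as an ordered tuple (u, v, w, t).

(-5, -6, -6, 1)

Swap R1 and R2.
  [ 1   6  -8  -54  |  -47 ]
  [ 0   0  -1   -6  |    0 ]
  [ 0  -2   2   12  |   12 ]
  [ 0   0   6   38  |    2 ]
Swap R2 and R3.
  [ 1   6  -8  -54  |  -47 ]
  [ 0  -2   2   12  |   12 ]
  [ 0   0  -1   -6  |    0 ]
  [ 0   0   6   38  |    2 ]
Multiply R2 by -1/2.
  [ 1  6  -8  -54  |  -47 ]
  [ 0  1  -1   -6  |   -6 ]
  [ 0  0  -1   -6  |    0 ]
  [ 0  0   6   38  |    2 ]
Multiply R3 by -1.
  [ 1  6  -8  -54  |  -47 ]
  [ 0  1  -1   -6  |   -6 ]
  [ 0  0   1    6  |    0 ]
  [ 0  0   6   38  |    2 ]
Subtract 6 times R3 from R4.
  [ 1  6  -8  -54  |  -47 ]
  [ 0  1  -1   -6  |   -6 ]
  [ 0  0   1    6  |    0 ]
  [ 0  0   0    2  |    2 ]
Multiply R4 by 1/2.
  [ 1  6  -8  -54  |  -47 ]
  [ 0  1  -1   -6  |   -6 ]
  [ 0  0   1    6  |    0 ]
  [ 0  0   0    1  |    1 ]
Subtract 6 times R4 from R3.
  [ 1  6  -8  -54  |  -47 ]
  [ 0  1  -1   -6  |   -6 ]
  [ 0  0   1    0  |   -6 ]
  [ 0  0   0    1  |    1 ]
Add 6 times R4 to R2.
  [ 1  6  -8  -54  |  -47 ]
  [ 0  1  -1    0  |    0 ]
  [ 0  0   1    0  |   -6 ]
  [ 0  0   0    1  |    1 ]
Add 54 times R4 to R1.
  [ 1  6  -8  0  |   7 ]
  [ 0  1  -1  0  |   0 ]
  [ 0  0   1  0  |  -6 ]
  [ 0  0   0  1  |   1 ]
Add R3 to R2.
  [ 1  6  -8  0  |   7 ]
  [ 0  1   0  0  |  -6 ]
  [ 0  0   1  0  |  -6 ]
  [ 0  0   0  1  |   1 ]
Add 8 times R3 to R1.
  [ 1  6  0  0  |  -41 ]
  [ 0  1  0  0  |   -6 ]
  [ 0  0  1  0  |   -6 ]
  [ 0  0  0  1  |    1 ]
Subtract 6 times R2 from R1.
  [ 1  0  0  0  |  -5 ]
  [ 0  1  0  0  |  -6 ]
  [ 0  0  1  0  |  -6 ]
  [ 0  0  0  1  |   1 ]
Reading off the last column: u = -5, v = -6, w = -6, t = 1.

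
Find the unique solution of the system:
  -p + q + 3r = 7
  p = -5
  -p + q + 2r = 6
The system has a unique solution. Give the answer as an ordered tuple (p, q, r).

Form the augmented matrix and row-reduce:
  [ -1  1  3  |   7 ]
  [  1  0  0  |  -5 ]
  [ -1  1  2  |   6 ]
ρ1 ← -1·ρ1
  [  1  -1  -3  |  -7 ]
  [  1   0   0  |  -5 ]
  [ -1   1   2  |   6 ]
ρ2 ← ρ2 − ρ1
  [  1  -1  -3  |  -7 ]
  [  0   1   3  |   2 ]
  [ -1   1   2  |   6 ]
ρ3 ← ρ3 + ρ1
  [ 1  -1  -3  |  -7 ]
  [ 0   1   3  |   2 ]
  [ 0   0  -1  |  -1 ]
ρ3 ← -1·ρ3
  [ 1  -1  -3  |  -7 ]
  [ 0   1   3  |   2 ]
  [ 0   0   1  |   1 ]
ρ2 ← ρ2 − 3·ρ3
  [ 1  -1  -3  |  -7 ]
  [ 0   1   0  |  -1 ]
  [ 0   0   1  |   1 ]
ρ1 ← ρ1 + 3·ρ3
  [ 1  -1  0  |  -4 ]
  [ 0   1  0  |  -1 ]
  [ 0   0  1  |   1 ]
ρ1 ← ρ1 + ρ2
  [ 1  0  0  |  -5 ]
  [ 0  1  0  |  -1 ]
  [ 0  0  1  |   1 ]
Reading off the last column: p = -5, q = -1, r = 1.

(-5, -1, 1)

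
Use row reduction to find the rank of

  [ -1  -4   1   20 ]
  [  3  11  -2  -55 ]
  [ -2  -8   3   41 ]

rank = 3

ρ1 ← -1·ρ1
  [  1   4  -1  -20 ]
  [  3  11  -2  -55 ]
  [ -2  -8   3   41 ]
ρ2 ← ρ2 − 3·ρ1
  [  1   4  -1  -20 ]
  [  0  -1   1    5 ]
  [ -2  -8   3   41 ]
ρ3 ← ρ3 + 2·ρ1
  [ 1   4  -1  -20 ]
  [ 0  -1   1    5 ]
  [ 0   0   1    1 ]
ρ2 ← -1·ρ2
  [ 1  4  -1  -20 ]
  [ 0  1  -1   -5 ]
  [ 0  0   1    1 ]
ρ2 ← ρ2 + ρ3
  [ 1  4  -1  -20 ]
  [ 0  1   0   -4 ]
  [ 0  0   1    1 ]
ρ1 ← ρ1 + ρ3
  [ 1  4  0  -19 ]
  [ 0  1  0   -4 ]
  [ 0  0  1    1 ]
ρ1 ← ρ1 − 4·ρ2
  [ 1  0  0  -3 ]
  [ 0  1  0  -4 ]
  [ 0  0  1   1 ]
The reduced form has 3 nonzero rows.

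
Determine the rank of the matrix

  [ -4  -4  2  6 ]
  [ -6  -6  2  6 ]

rank = 2

R1 → -1/4·R1
  [  1   1  -1/2  -3/2 ]
  [ -6  -6     2     6 ]
R2 → R2 + 6·R1
  [ 1  1  -1/2  -3/2 ]
  [ 0  0    -1    -3 ]
R2 → -1·R2
  [ 1  1  -1/2  -3/2 ]
  [ 0  0     1     3 ]
R1 → R1 + 1/2·R2
  [ 1  1  0  0 ]
  [ 0  0  1  3 ]
The reduced form has 2 nonzero rows.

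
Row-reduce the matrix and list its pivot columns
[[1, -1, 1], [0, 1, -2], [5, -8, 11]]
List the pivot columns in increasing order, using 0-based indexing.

0, 1

r3 → r3 − 5·r1
r3 → r3 + 3·r2
r1 → r1 + r2
Pivot columns are the columns containing a leading 1.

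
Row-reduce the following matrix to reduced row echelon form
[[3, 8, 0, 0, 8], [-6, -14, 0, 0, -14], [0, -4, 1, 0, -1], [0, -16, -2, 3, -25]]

ρ1 := 1/3·ρ1
  [  1  8/3   0  0  8/3 ]
  [ -6  -14   0  0  -14 ]
  [  0   -4   1  0   -1 ]
  [  0  -16  -2  3  -25 ]
ρ2 := ρ2 + 6·ρ1
  [ 1  8/3   0  0  8/3 ]
  [ 0    2   0  0    2 ]
  [ 0   -4   1  0   -1 ]
  [ 0  -16  -2  3  -25 ]
ρ2 := 1/2·ρ2
  [ 1  8/3   0  0  8/3 ]
  [ 0    1   0  0    1 ]
  [ 0   -4   1  0   -1 ]
  [ 0  -16  -2  3  -25 ]
ρ3 := ρ3 + 4·ρ2
  [ 1  8/3   0  0  8/3 ]
  [ 0    1   0  0    1 ]
  [ 0    0   1  0    3 ]
  [ 0  -16  -2  3  -25 ]
ρ4 := ρ4 + 16·ρ2
  [ 1  8/3   0  0  8/3 ]
  [ 0    1   0  0    1 ]
  [ 0    0   1  0    3 ]
  [ 0    0  -2  3   -9 ]
ρ4 := ρ4 + 2·ρ3
  [ 1  8/3  0  0  8/3 ]
  [ 0    1  0  0    1 ]
  [ 0    0  1  0    3 ]
  [ 0    0  0  3   -3 ]
ρ4 := 1/3·ρ4
  [ 1  8/3  0  0  8/3 ]
  [ 0    1  0  0    1 ]
  [ 0    0  1  0    3 ]
  [ 0    0  0  1   -1 ]
ρ1 := ρ1 − 8/3·ρ2
  [ 1  0  0  0   0 ]
  [ 0  1  0  0   1 ]
  [ 0  0  1  0   3 ]
  [ 0  0  0  1  -1 ]

[[1, 0, 0, 0, 0], [0, 1, 0, 0, 1], [0, 0, 1, 0, 3], [0, 0, 0, 1, -1]]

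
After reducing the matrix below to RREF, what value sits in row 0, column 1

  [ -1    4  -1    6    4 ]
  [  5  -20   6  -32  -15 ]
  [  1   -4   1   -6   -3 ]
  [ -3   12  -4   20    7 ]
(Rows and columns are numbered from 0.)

r1 ← -1·r1
  [  1   -4   1   -6   -4 ]
  [  5  -20   6  -32  -15 ]
  [  1   -4   1   -6   -3 ]
  [ -3   12  -4   20    7 ]
r2 ← r2 − 5·r1
  [  1  -4   1  -6  -4 ]
  [  0   0   1  -2   5 ]
  [  1  -4   1  -6  -3 ]
  [ -3  12  -4  20   7 ]
r3 ← r3 − r1
  [  1  -4   1  -6  -4 ]
  [  0   0   1  -2   5 ]
  [  0   0   0   0   1 ]
  [ -3  12  -4  20   7 ]
r4 ← r4 + 3·r1
  [ 1  -4   1  -6  -4 ]
  [ 0   0   1  -2   5 ]
  [ 0   0   0   0   1 ]
  [ 0   0  -1   2  -5 ]
r4 ← r4 + r2
  [ 1  -4  1  -6  -4 ]
  [ 0   0  1  -2   5 ]
  [ 0   0  0   0   1 ]
  [ 0   0  0   0   0 ]
r2 ← r2 − 5·r3
  [ 1  -4  1  -6  -4 ]
  [ 0   0  1  -2   0 ]
  [ 0   0  0   0   1 ]
  [ 0   0  0   0   0 ]
r1 ← r1 + 4·r3
  [ 1  -4  1  -6  0 ]
  [ 0   0  1  -2  0 ]
  [ 0   0  0   0  1 ]
  [ 0   0  0   0  0 ]
r1 ← r1 − r2
  [ 1  -4  0  -4  0 ]
  [ 0   0  1  -2  0 ]
  [ 0   0  0   0  1 ]
  [ 0   0  0   0  0 ]

-4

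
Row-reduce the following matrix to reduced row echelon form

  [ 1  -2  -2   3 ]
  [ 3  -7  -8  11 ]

ρ2 := ρ2 − 3·ρ1
  [ 1  -2  -2  3 ]
  [ 0  -1  -2  2 ]
ρ2 := -1·ρ2
  [ 1  -2  -2   3 ]
  [ 0   1   2  -2 ]
ρ1 := ρ1 + 2·ρ2
  [ 1  0  2  -1 ]
  [ 0  1  2  -2 ]

[[1, 0, 2, -1], [0, 1, 2, -2]]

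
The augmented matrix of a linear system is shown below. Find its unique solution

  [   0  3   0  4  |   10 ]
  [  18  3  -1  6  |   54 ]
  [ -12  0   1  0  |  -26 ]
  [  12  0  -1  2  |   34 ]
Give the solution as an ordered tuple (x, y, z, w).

(5/3, -2, -6, 4)

r1 <-> r2
  [  18  3  -1  6  |   54 ]
  [   0  3   0  4  |   10 ]
  [ -12  0   1  0  |  -26 ]
  [  12  0  -1  2  |   34 ]
r1 → 1/18·r1
  [   1  1/6  -1/18  1/3  |    3 ]
  [   0    3      0    4  |   10 ]
  [ -12    0      1    0  |  -26 ]
  [  12    0     -1    2  |   34 ]
r3 → r3 + 12·r1
  [  1  1/6  -1/18  1/3  |   3 ]
  [  0    3      0    4  |  10 ]
  [  0    2    1/3    4  |  10 ]
  [ 12    0     -1    2  |  34 ]
r4 → r4 − 12·r1
  [ 1  1/6  -1/18  1/3  |   3 ]
  [ 0    3      0    4  |  10 ]
  [ 0    2    1/3    4  |  10 ]
  [ 0   -2   -1/3   -2  |  -2 ]
r2 → 1/3·r2
  [ 1  1/6  -1/18  1/3  |     3 ]
  [ 0    1      0  4/3  |  10/3 ]
  [ 0    2    1/3    4  |    10 ]
  [ 0   -2   -1/3   -2  |    -2 ]
r3 → r3 − 2·r2
  [ 1  1/6  -1/18  1/3  |     3 ]
  [ 0    1      0  4/3  |  10/3 ]
  [ 0    0    1/3  4/3  |  10/3 ]
  [ 0   -2   -1/3   -2  |    -2 ]
r4 → r4 + 2·r2
  [ 1  1/6  -1/18  1/3  |     3 ]
  [ 0    1      0  4/3  |  10/3 ]
  [ 0    0    1/3  4/3  |  10/3 ]
  [ 0    0   -1/3  2/3  |  14/3 ]
r3 → 3·r3
  [ 1  1/6  -1/18  1/3  |     3 ]
  [ 0    1      0  4/3  |  10/3 ]
  [ 0    0      1    4  |    10 ]
  [ 0    0   -1/3  2/3  |  14/3 ]
r4 → r4 + 1/3·r3
  [ 1  1/6  -1/18  1/3  |     3 ]
  [ 0    1      0  4/3  |  10/3 ]
  [ 0    0      1    4  |    10 ]
  [ 0    0      0    2  |     8 ]
r4 → 1/2·r4
  [ 1  1/6  -1/18  1/3  |     3 ]
  [ 0    1      0  4/3  |  10/3 ]
  [ 0    0      1    4  |    10 ]
  [ 0    0      0    1  |     4 ]
r3 → r3 − 4·r4
  [ 1  1/6  -1/18  1/3  |     3 ]
  [ 0    1      0  4/3  |  10/3 ]
  [ 0    0      1    0  |    -6 ]
  [ 0    0      0    1  |     4 ]
r2 → r2 − 4/3·r4
  [ 1  1/6  -1/18  1/3  |   3 ]
  [ 0    1      0    0  |  -2 ]
  [ 0    0      1    0  |  -6 ]
  [ 0    0      0    1  |   4 ]
r1 → r1 − 1/3·r4
  [ 1  1/6  -1/18  0  |  5/3 ]
  [ 0    1      0  0  |   -2 ]
  [ 0    0      1  0  |   -6 ]
  [ 0    0      0  1  |    4 ]
r1 → r1 + 1/18·r3
  [ 1  1/6  0  0  |  4/3 ]
  [ 0    1  0  0  |   -2 ]
  [ 0    0  1  0  |   -6 ]
  [ 0    0  0  1  |    4 ]
r1 → r1 − 1/6·r2
  [ 1  0  0  0  |  5/3 ]
  [ 0  1  0  0  |   -2 ]
  [ 0  0  1  0  |   -6 ]
  [ 0  0  0  1  |    4 ]
Reading off the last column: x = 5/3, y = -2, z = -6, w = 4.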